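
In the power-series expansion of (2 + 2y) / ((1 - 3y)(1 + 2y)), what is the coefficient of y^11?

Partial fractions give a closed form: a_n = (8/5)·3^n + (2/5)·(-2)^n.
At n = 11: a_11 = 282616.

282616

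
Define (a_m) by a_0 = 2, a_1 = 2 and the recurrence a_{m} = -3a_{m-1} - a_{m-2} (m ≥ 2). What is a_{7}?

1042

The ordinary generating function has denominator 1 + 3y + y^2.
Iterating the recurrence: a_0,…,a_{7} = 2, 2, -8, 22, -58, 152, -398, 1042.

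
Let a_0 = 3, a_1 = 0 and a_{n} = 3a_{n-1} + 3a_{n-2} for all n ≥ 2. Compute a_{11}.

1205037

The ordinary generating function has denominator 1 - 3q - 3q^2.
Iterating the recurrence: a_0,…,a_{11} = 3, 0, 9, 27, 108, 405, 1539, 5832, 22113, 83835, 317844, 1205037.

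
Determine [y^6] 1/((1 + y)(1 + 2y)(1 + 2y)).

769

The denominator gives the recurrence a_n = −5a_(n−1) − 8a_(n−2) − 4a_(n−3) for n ≥ 3; the numerator fixes a_0 = 1, a_1 = -5, a_2 = 17.
Iterating: 1, -5, 17, -49, 129, -321, 769, so a_6 = 769.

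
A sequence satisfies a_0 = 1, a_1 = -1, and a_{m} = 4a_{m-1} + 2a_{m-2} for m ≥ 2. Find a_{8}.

-17264

The ordinary generating function has denominator 1 - 4q - 2q^2.
Iterating the recurrence: a_0,…,a_{8} = 1, -1, -2, -10, -44, -196, -872, -3880, -17264.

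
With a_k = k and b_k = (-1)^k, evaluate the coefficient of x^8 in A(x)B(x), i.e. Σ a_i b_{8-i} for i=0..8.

This is [x^8] in the product of the two ordinary generating functions.
Σ = 0·1 + 1·(-1) + 2·1 + 3·(-1) + 4·1 + 5·(-1) + 6·1 + 7·(-1) + 8·1 = 4.

4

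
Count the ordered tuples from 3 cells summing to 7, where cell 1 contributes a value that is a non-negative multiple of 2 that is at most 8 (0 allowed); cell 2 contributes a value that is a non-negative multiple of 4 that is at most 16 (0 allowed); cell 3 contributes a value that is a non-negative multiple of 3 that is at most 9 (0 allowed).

2

The generating function for the choices is (1 + z² + z⁴ + z⁶ + z⁸)·(1 + z⁴ + z⁸ + z¹² + z¹⁶)·(1 + z³ + z⁶ + z⁹); the count is [z⁷].
(1 + z² + z⁴ + z⁶ + z⁸) has coefficients 1,0,1,0,1,0,1,0 for degrees 0…7.
(1 + z⁴ + z⁸ + z¹² + z¹⁶) has coefficients 1,0,0,0,1,0,0,0 for degrees 0…7.
Finally multiplying by (1 + z³ + z⁶ + z⁹), the product of all factors after the first has coefficients 1,0,0,1,1,0,1,1 for degrees 0…7.
[z⁷] = 1·1 + 1·0 + 1·1 + 1·0 = 2.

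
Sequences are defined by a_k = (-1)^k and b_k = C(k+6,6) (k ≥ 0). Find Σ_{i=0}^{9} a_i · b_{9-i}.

3108

This is [x^9] in the product of the two ordinary generating functions.
Σ = 1·5005 − 1·3003 + 1·1716 − 1·924 + 1·462 − 1·210 + 1·84 − 1·28 + 1·7 − 1·1 = 3108.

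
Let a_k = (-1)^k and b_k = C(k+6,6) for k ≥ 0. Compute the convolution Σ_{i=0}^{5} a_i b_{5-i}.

The convolution is the x^5 coefficient of A(x)B(x).
Σ = 1·462 − 1·210 + 1·84 − 1·28 + 1·7 − 1·1 = 314.

314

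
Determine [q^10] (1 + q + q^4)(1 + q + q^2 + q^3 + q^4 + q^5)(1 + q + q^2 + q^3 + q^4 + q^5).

(1 + q + q^4) has coefficients 1,1,0,0,1 for degrees 0…4.
(1 + q + q^2 + q^3 + q^4 + q^5) has coefficients 1,1,1,1,1,1,0,0,0,0,0 for degrees 0…10.
Finally multiplying by (1 + q + q^2 + q^3 + q^4 + q^5), the product of all factors after the first has coefficients 1,2,3,4,5,6,5,4,3,2,1 for degrees 0…10.
[q^10] = 1·1 + 1·2 + 1·5 = 8.

8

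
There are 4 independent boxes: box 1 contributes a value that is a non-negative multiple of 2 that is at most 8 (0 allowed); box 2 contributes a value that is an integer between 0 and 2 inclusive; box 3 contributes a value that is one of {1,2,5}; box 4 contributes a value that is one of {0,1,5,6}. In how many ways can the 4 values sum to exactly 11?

16

The generating function for the choices is (1 + y^2 + y^4 + y^6 + y^8)·(1 + y + y^2)·(y + y^2 + y^5)·(1 + y + y^5 + y^6); the count is [y^11].
(1 + y^2 + y^4 + y^6 + y^8) has coefficients 1,0,1,0,1,0,1,0,1 for degrees 0…8.
(1 + y + y^2) has coefficients 1,1,1,0,0,0,0,0,0,0,0,0 for degrees 0…11.
Multiplying by (y + y^2 + y^5) gives running coefficients 0,1,2,2,1,1,1,1,0,0,0,0 for degrees 0…11.
Finally multiplying by (1 + y + y^5 + y^6), the product of all factors after the first has coefficients 0,1,3,4,3,2,3,5,5,3,2,2 for degrees 0…11.
[y^11] = 1·2 + 1·3 + 1·5 + 1·2 + 1·4 = 16.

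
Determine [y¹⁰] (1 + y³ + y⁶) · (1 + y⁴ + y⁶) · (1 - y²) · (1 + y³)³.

(1 + y³ + y⁶) has coefficients 1,0,0,1,0,0,1 for degrees 0…6.
(1 + y⁴ + y⁶) has coefficients 1,0,0,0,1,0,1,0,0,0,0 for degrees 0…10.
Multiplying by (1 - y²) gives running coefficients 1,0,-1,0,1,0,0,0,-1,0,0 for degrees 0…10.
Finally multiplying by (1 + y³)³, the product of all factors after the first has coefficients 1,0,-1,3,1,-3,3,3,-4,1,3 for degrees 0…10.
[y¹⁰] = 1·3 + 1·3 + 1·1 = 7.

7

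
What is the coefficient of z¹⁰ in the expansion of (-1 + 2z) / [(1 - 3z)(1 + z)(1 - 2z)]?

Partial fractions give a closed form: a_n = (-3/4)·3^n + (-1/4)·(-1)^n.
At n = 10: a_10 = -44287.

-44287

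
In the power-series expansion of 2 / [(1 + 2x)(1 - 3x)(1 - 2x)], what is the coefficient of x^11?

Partial fractions give a closed form: a_n = (2/5)·(-2)^n + (18/5)·3^n + (-2)·2^n.
At n = 11: a_11 = 632814.

632814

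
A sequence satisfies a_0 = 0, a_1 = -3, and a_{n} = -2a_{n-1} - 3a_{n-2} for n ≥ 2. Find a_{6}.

The ordinary generating function has denominator 1 + 2q + 3q^2.
Iterating the recurrence: a_0,…,a_{6} = 0, -3, 6, -3, -12, 33, -30.

-30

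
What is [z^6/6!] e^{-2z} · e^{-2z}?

The EGF product rule gives c_6 = Σ_{k_1+k_2=6} C(6; k_1,k_2) · ∏ g_i(k_i), where e^{-2z} gives (-2)^k; e^{-2z} gives (-2)^k.
g_1(k) for k = 0…6: 1, -2, 4, -8, 16, -32, 64.
g_2(k) for k = 0…6: 1, -2, 4, -8, 16, -32, 64.
c_6 = Σ_k C(6,k)·g_1(k)·g_2(6−k) = 1·1·64 + 6·(-2)·(-32) + 15·4·16 + 20·(-8)·(-8) + 15·16·4 + 6·(-32)·(-2) + 1·64·1 = 64 + 384 + 960 + 1280 + 960 + 384 + 64 = 4096.

4096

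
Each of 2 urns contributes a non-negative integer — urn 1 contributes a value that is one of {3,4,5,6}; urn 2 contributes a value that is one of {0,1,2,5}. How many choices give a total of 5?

3

The generating function for the choices is (q^3 + q^4 + q^5 + q^6)·(1 + q + q^2 + q^5); the count is [q^5].
(q^3 + q^4 + q^5 + q^6) has coefficients 0,0,0,1,1,1 for degrees 0…5.
(1 + q + q^2 + q^5) has coefficients 1,1,1,0,0,1 for degrees 0…5.
[q^5] = 1·1 + 1·1 + 1·1 = 3.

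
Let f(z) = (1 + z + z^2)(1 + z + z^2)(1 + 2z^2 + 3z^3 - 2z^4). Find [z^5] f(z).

(1 + z + z^2) has coefficients 1,1,1 for degrees 0…2.
(1 + z + z^2) has coefficients 1,1,1,0,0,0 for degrees 0…5.
Finally multiplying by (1 + 2z^2 + 3z^3 - 2z^4), the product of all factors after the first has coefficients 1,1,3,5,3,1 for degrees 0…5.
[z^5] = 1·1 + 1·3 + 1·5 = 9.

9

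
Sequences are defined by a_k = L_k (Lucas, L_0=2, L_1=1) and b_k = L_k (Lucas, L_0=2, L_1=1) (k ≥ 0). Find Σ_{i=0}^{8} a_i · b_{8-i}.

491

Write out a_i and b_{8-i} for i = 0,…,8 and sum the products.
Σ = 2·47 + 1·29 + 3·18 + 4·11 + 7·7 + 11·4 + 18·3 + 29·1 + 47·2 = 491.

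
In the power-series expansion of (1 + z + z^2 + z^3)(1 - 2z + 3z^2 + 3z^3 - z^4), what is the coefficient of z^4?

(1 + z + z^2 + z^3) has coefficients 1,1,1,1 for degrees 0…3.
(1 - 2z + 3z^2 + 3z^3 - z^4) has coefficients 1,-2,3,3,-1 for degrees 0…4.
[z^4] = 1·(-1) + 1·3 + 1·3 + 1·(-2) = 3.

3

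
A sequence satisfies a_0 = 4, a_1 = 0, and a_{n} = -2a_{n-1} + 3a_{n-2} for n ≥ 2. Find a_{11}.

-177144

The ordinary generating function has denominator 1 + 2t - 3t^2.
Iterating the recurrence: a_0,…,a_{11} = 4, 0, 12, -24, 84, -240, 732, -2184, 6564, -19680, 59052, -177144.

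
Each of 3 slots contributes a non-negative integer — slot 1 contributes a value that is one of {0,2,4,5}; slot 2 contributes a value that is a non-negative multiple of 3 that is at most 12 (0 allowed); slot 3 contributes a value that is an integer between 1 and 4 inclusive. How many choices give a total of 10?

5

The generating function for the choices is (1 + t^2 + t^4 + t^5)·(1 + t^3 + t^6 + t^9 + t^12)·(t + t^2 + t^3 + t^4); the count is [t^10].
(1 + t^2 + t^4 + t^5) has coefficients 1,0,1,0,1,1 for degrees 0…5.
(1 + t^3 + t^6 + t^9 + t^12) has coefficients 1,0,0,1,0,0,1,0,0,1,0 for degrees 0…10.
Finally multiplying by (t + t^2 + t^3 + t^4), the product of all factors after the first has coefficients 0,1,1,1,2,1,1,2,1,1,2 for degrees 0…10.
[t^10] = 1·2 + 1·1 + 1·1 + 1·1 = 5.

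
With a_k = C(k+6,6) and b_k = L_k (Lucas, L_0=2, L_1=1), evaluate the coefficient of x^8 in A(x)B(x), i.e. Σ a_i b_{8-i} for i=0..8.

15490

The convolution is the x^8 coefficient of A(x)B(x).
Σ = 1·47 + 7·29 + 28·18 + 84·11 + 210·7 + 462·4 + 924·3 + 1716·1 + 3003·2 = 15490.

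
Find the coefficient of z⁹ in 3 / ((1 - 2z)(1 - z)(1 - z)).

6108

The denominator gives the recurrence a_n = 4a_(n−1) − 5a_(n−2) + 2a_(n−3) for n ≥ 3; the numerator fixes a_0 = 3, a_1 = 12, a_2 = 33.
Iterating: 3, 12, 33, 78, 171, 360, 741, 1506, 3039, 6108, so a_9 = 6108.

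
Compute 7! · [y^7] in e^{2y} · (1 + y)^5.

The EGF product rule gives c_7 = Σ_{k_1+k_2=7} C(7; k_1,k_2) · ∏ g_i(k_i), where e^{2y} gives (2)^k; (1+y)^5 gives the falling factorial (5)_k.
g_1(k) for k = 0…7: 1, 2, 4, 8, 16, 32, 64, 128.
g_2(k) for k = 0…7: 1, 5, 20, 60, 120, 120, 0, 0.
c_7 = Σ_k C(7,k)·g_1(k)·g_2(7−k) = 21·4·120 + 35·8·120 + 35·16·60 + 21·32·20 + 7·64·5 + 1·128·1 = 10080 + 33600 + 33600 + 13440 + 2240 + 128 = 93088.

93088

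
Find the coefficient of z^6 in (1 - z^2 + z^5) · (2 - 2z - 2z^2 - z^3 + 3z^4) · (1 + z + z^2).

(1 - z^2 + z^5) has coefficients 1,0,-1,0,0,1 for degrees 0…5.
(2 - 2z - 2z^2 - z^3 + 3z^4) has coefficients 2,-2,-2,-1,3,0,0 for degrees 0…6.
Finally multiplying by (1 + z + z^2), the product of all factors after the first has coefficients 2,0,-2,-5,0,2,3 for degrees 0…6.
[z^6] = 1·3 − 1·0 + 1·0 = 3.

3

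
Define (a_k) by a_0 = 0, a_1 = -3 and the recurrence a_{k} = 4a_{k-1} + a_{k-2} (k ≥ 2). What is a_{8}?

The ordinary generating function has denominator 1 - 4y - y^2.
Iterating the recurrence: a_0,…,a_{8} = 0, -3, -12, -51, -216, -915, -3876, -16419, -69552.

-69552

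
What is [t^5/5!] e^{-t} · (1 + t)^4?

The EGF product rule gives c_5 = Σ_{k_1+k_2=5} C(5; k_1,k_2) · ∏ g_i(k_i), where e^{-t} gives (-1)^k; (1+t)^4 gives the falling factorial (4)_k.
g_1(k) for k = 0…5: 1, -1, 1, -1, 1, -1.
g_2(k) for k = 0…5: 1, 4, 12, 24, 24, 0.
c_5 = Σ_k C(5,k)·g_1(k)·g_2(5−k) = 5·(-1)·24 + 10·1·24 + 10·(-1)·12 + 5·1·4 + 1·(-1)·1 = −120 + 240 − 120 + 20 − 1 = 19.

19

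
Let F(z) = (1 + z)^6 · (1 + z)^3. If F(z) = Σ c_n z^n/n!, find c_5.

The EGF product rule gives c_5 = Σ_{k_1+k_2=5} C(5; k_1,k_2) · ∏ g_i(k_i), where (1+z)^6 gives the falling factorial (6)_k; (1+z)^3 gives the falling factorial (3)_k.
g_1(k) for k = 0…5: 1, 6, 30, 120, 360, 720.
g_2(k) for k = 0…5: 1, 3, 6, 6, 0, 0.
c_5 = Σ_k C(5,k)·g_1(k)·g_2(5−k) = 10·30·6 + 10·120·6 + 5·360·3 + 1·720·1 = 1800 + 7200 + 5400 + 720 = 15120.

15120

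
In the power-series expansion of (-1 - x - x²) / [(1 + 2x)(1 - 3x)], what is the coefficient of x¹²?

The denominator gives the recurrence a_n = a_(n−1) + 6a_(n−2) for n ≥ 3; the numerator fixes a_0 = -1, a_1 = -2, a_2 = -9.
Iterating: -1, -2, -9, -21, -75, -201, -651, -1857, -5763, -16905, -51483, -152913, -461811, so a_12 = -461811.

-461811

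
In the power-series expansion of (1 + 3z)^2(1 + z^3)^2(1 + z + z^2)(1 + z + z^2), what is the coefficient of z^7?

(1 + 3z)^2 has coefficients 1,6,9 for degrees 0…2.
(1 + z^3)^2 has coefficients 1,0,0,2,0,0,1,0 for degrees 0…7.
Multiplying by (1 + z + z^2) gives running coefficients 1,1,1,2,2,2,1,1 for degrees 0…7.
Finally multiplying by (1 + z + z^2), the product of all factors after the first has coefficients 1,2,3,4,5,6,5,4 for degrees 0…7.
[z^7] = 1·4 + 6·5 + 9·6 = 88.

88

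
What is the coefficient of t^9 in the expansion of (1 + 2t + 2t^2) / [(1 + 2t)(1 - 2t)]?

512

The denominator gives the recurrence a_n = 4a_(n−2) for n ≥ 3; the numerator fixes a_0 = 1, a_1 = 2, a_2 = 6.
Iterating: 1, 2, 6, 8, 24, 32, 96, 128, 384, 512, so a_9 = 512.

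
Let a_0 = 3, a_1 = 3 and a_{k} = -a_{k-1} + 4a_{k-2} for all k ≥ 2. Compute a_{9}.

-1797

The ordinary generating function has denominator 1 + q - 4q^2.
Iterating the recurrence: a_0,…,a_{9} = 3, 3, 9, 3, 33, -21, 153, -237, 849, -1797.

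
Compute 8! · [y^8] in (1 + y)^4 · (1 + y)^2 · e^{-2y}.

The EGF product rule gives c_8 = Σ_{k_1+k_2+k_3=8} C(8; k_1,k_2,k_3) · ∏ g_i(k_i), where (1+y)^4 gives the falling factorial (4)_k; (1+y)^2 gives the falling factorial (2)_k; e^{-2y} gives (-2)^k.
g_1(k) for k = 0…8: 1, 4, 12, 24, 24, 0, 0, 0, 0.
g_2(k) for k = 0…8: 1, 2, 2, 0, 0, 0, 0, 0, 0.
g_3(k) for k = 0…8: 1, -2, 4, -8, 16, -32, 64, -128, 256.
First combine the last two factors: h(k) = Σ_j C(k,j)·g_2(j)·g_3(k−j) for k = 0…8: 1, 0, -2, 4, 0, -32, 160, -576, 1792.
c_8 = Σ_k C(8,k)·g_1(k)·h(8−k) = 1·1·1792 + 8·4·(-576) + 28·12·160 + 56·24·(-32) = 1792 − 18432 + 53760 − 43008 = -5888.

-5888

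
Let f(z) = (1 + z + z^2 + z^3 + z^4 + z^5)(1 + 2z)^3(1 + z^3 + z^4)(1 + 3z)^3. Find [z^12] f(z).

2933

(1 + z + z^2 + z^3 + z^4 + z^5) has coefficients 1,1,1,1,1,1 for degrees 0…5.
(1 + 2z)^3 has coefficients 1,6,12,8,0,0,0,0,0,0,0,0,0 for degrees 0…12.
Multiplying by (1 + z^3 + z^4) gives running coefficients 1,6,12,9,7,18,20,8,0,0,0,0,0 for degrees 0…12.
Finally multiplying by (1 + 3z)^3, the product of all factors after the first has coefficients 1,15,93,306,574,648,614,863,1098,756,216,0,0 for degrees 0…12.
[z^12] = 1·0 + 1·0 + 1·216 + 1·756 + 1·1098 + 1·863 = 2933.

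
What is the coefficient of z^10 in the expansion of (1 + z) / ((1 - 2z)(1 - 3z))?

The denominator gives the recurrence a_n = 5a_(n−1) − 6a_(n−2) for n ≥ 2; the numerator fixes a_0 = 1, a_1 = 6.
Iterating: 1, 6, 24, 84, 276, 876, 2724, 8364, 25476, 77196, 233124, so a_10 = 233124.

233124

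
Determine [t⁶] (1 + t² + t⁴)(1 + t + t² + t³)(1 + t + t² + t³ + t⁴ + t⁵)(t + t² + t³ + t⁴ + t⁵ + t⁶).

31

(1 + t² + t⁴) has coefficients 1,0,1,0,1 for degrees 0…4.
(1 + t + t² + t³) has coefficients 1,1,1,1,0,0,0 for degrees 0…6.
Multiplying by (1 + t + t² + t³ + t⁴ + t⁵) gives running coefficients 1,2,3,4,4,4,3 for degrees 0…6.
Finally multiplying by (t + t² + t³ + t⁴ + t⁵ + t⁶), the product of all factors after the first has coefficients 0,1,3,6,10,14,18 for degrees 0…6.
[t⁶] = 1·18 + 1·10 + 1·3 = 31.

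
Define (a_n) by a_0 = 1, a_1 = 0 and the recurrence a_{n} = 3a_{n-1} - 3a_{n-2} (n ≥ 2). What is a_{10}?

486

The ordinary generating function has denominator 1 - 3z + 3z^2.
Iterating the recurrence: a_0,…,a_{10} = 1, 0, -3, -9, -18, -27, -27, 0, 81, 243, 486.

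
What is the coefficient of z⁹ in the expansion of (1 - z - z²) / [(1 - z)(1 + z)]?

-1

The denominator gives the recurrence a_n = a_(n−2) for n ≥ 3; the numerator fixes a_0 = 1, a_1 = -1, a_2 = 0.
Iterating: 1, -1, 0, -1, 0, -1, 0, -1, 0, -1, so a_9 = -1.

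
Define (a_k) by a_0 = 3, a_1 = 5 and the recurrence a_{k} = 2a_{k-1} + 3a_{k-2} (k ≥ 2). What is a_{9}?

39365

The ordinary generating function has denominator 1 - 2t - 3t^2.
Iterating the recurrence: a_0,…,a_{9} = 3, 5, 19, 53, 163, 485, 1459, 4373, 13123, 39365.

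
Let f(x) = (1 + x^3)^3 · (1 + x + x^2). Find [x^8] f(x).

3

(1 + x^3)^3 has coefficients 1,0,0,3,0,0,3,0,0 for degrees 0…8.
(1 + x + x^2) has coefficients 1,1,1,0,0,0,0,0,0 for degrees 0…8.
[x^8] = 1·0 + 3·0 + 3·1 = 3.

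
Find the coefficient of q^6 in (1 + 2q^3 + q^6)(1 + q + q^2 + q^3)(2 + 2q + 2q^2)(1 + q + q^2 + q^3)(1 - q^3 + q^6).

(1 + 2q^3 + q^6) has coefficients 1,0,0,2,0,0,1 for degrees 0…6.
(1 + q + q^2 + q^3) has coefficients 1,1,1,1,0,0,0 for degrees 0…6.
Multiplying by (2 + 2q + 2q^2) gives running coefficients 2,4,6,6,4,2,0 for degrees 0…6.
Multiplying by (1 + q + q^2 + q^3) gives running coefficients 2,6,12,18,20,18,12 for degrees 0…6.
Finally multiplying by (1 - q^3 + q^6), the product of all factors after the first has coefficients 2,6,12,16,14,6,-4 for degrees 0…6.
[q^6] = 1·(-4) + 2·16 + 1·2 = 30.

30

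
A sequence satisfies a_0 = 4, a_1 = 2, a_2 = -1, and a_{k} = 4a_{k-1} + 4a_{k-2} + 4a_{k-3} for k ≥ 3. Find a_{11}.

The ordinary generating function has denominator 1 - 4z - 4z^2 - 4z^3.
Iterating the recurrence: a_0,…,a_{11} = 4, 2, -1, 20, 84, 412, 2064, 10240, 50864, 252672, 1255104, 6234560.

6234560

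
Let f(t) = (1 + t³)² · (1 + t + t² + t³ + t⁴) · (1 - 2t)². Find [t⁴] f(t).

-5

(1 + t³)² has coefficients 1,0,0,2,0 for degrees 0…4.
(1 + t + t² + t³ + t⁴) has coefficients 1,1,1,1,1 for degrees 0…4.
Finally multiplying by (1 - 2t)², the product of all factors after the first has coefficients 1,-3,1,1,1 for degrees 0…4.
[t⁴] = 1·1 + 2·(-3) = -5.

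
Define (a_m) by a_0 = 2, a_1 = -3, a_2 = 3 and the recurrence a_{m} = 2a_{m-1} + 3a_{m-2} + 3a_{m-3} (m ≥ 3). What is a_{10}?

The ordinary generating function has denominator 1 - 2q - 3q^2 - 3q^3.
Iterating the recurrence: a_0,…,a_{10} = 2, -3, 3, 3, 6, 30, 87, 282, 915, 2937, 9465.

9465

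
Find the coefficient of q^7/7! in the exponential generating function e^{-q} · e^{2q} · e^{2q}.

2187

The EGF product rule gives c_7 = Σ_{k_1+k_2+k_3=7} C(7; k_1,k_2,k_3) · ∏ g_i(k_i), where e^{-q} gives (-1)^k; e^{2q} gives (2)^k; e^{2q} gives (2)^k.
g_1(k) for k = 0…7: 1, -1, 1, -1, 1, -1, 1, -1.
g_2(k) for k = 0…7: 1, 2, 4, 8, 16, 32, 64, 128.
g_3(k) for k = 0…7: 1, 2, 4, 8, 16, 32, 64, 128.
First combine the last two factors: h(k) = Σ_j C(k,j)·g_2(j)·g_3(k−j) for k = 0…7: 1, 4, 16, 64, 256, 1024, 4096, 16384.
c_7 = Σ_k C(7,k)·g_1(k)·h(7−k) = 1·1·16384 + 7·(-1)·4096 + 21·1·1024 + 35·(-1)·256 + 35·1·64 + 21·(-1)·16 + 7·1·4 + 1·(-1)·1 = 16384 − 28672 + 21504 − 8960 + 2240 − 336 + 28 − 1 = 2187.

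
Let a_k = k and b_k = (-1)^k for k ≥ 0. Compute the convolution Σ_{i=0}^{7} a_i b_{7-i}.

The convolution is the t^7 coefficient of A(t)B(t).
Σ = 0·(-1) + 1·1 + 2·(-1) + 3·1 + 4·(-1) + 5·1 + 6·(-1) + 7·1 = 4.

4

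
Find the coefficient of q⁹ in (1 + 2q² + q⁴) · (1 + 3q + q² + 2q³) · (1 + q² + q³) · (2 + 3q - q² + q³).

30

(1 + 2q² + q⁴) has coefficients 1,0,2,0,1 for degrees 0…4.
(1 + 3q + q² + 2q³) has coefficients 1,3,1,2,0,0,0,0,0,0 for degrees 0…9.
Multiplying by (1 + q² + q³) gives running coefficients 1,3,2,6,4,3,2,0,0,0 for degrees 0…9.
Finally multiplying by (2 + 3q - q² + q³), the product of all factors after the first has coefficients 2,9,12,16,27,14,15,7,1,2 for degrees 0…9.
[q⁹] = 1·2 + 2·7 + 1·14 = 30.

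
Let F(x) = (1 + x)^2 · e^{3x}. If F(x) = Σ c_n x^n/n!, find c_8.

The EGF product rule gives c_8 = Σ_{k_1+k_2=8} C(8; k_1,k_2) · ∏ g_i(k_i), where (1+x)^2 gives the falling factorial (2)_k; e^{3x} gives (3)^k.
g_1(k) for k = 0…8: 1, 2, 2, 0, 0, 0, 0, 0, 0.
g_2(k) for k = 0…8: 1, 3, 9, 27, 81, 243, 729, 2187, 6561.
c_8 = Σ_k C(8,k)·g_1(k)·g_2(8−k) = 1·1·6561 + 8·2·2187 + 28·2·729 = 6561 + 34992 + 40824 = 82377.

82377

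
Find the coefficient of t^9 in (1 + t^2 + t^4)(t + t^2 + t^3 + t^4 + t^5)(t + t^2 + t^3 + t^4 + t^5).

10

(1 + t^2 + t^4) has coefficients 1,0,1,0,1 for degrees 0…4.
(t + t^2 + t^3 + t^4 + t^5) has coefficients 0,1,1,1,1,1,0,0,0,0 for degrees 0…9.
Finally multiplying by (t + t^2 + t^3 + t^4 + t^5), the product of all factors after the first has coefficients 0,0,1,2,3,4,5,4,3,2 for degrees 0…9.
[t^9] = 1·2 + 1·4 + 1·4 = 10.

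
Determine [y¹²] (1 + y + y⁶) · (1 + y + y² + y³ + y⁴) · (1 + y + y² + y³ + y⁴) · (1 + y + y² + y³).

(1 + y + y⁶) has coefficients 1,1,0,0,0,0,1 for degrees 0…6.
(1 + y + y² + y³ + y⁴) has coefficients 1,1,1,1,1,0,0,0,0,0,0,0,0 for degrees 0…12.
Multiplying by (1 + y + y² + y³ + y⁴) gives running coefficients 1,2,3,4,5,4,3,2,1,0,0,0,0 for degrees 0…12.
Finally multiplying by (1 + y + y² + y³), the product of all factors after the first has coefficients 1,3,6,10,14,16,16,14,10,6,3,1,0 for degrees 0…12.
[y¹²] = 1·0 + 1·1 + 1·16 = 17.

17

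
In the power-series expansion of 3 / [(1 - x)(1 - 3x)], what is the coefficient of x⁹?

Partial fractions give a closed form: a_n = (-3/2)·1^n + (9/2)·3^n.
At n = 9: a_9 = 88572.

88572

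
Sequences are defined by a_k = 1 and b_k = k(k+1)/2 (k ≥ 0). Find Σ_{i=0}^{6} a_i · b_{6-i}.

This is [x^6] in the product of the two ordinary generating functions.
Σ = 1·21 + 1·15 + 1·10 + 1·6 + 1·3 + 1·1 + 1·0 = 56.

56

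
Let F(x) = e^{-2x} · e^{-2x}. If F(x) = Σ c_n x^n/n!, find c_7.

The EGF product rule gives c_7 = Σ_{k_1+k_2=7} C(7; k_1,k_2) · ∏ g_i(k_i), where e^{-2x} gives (-2)^k; e^{-2x} gives (-2)^k.
g_1(k) for k = 0…7: 1, -2, 4, -8, 16, -32, 64, -128.
g_2(k) for k = 0…7: 1, -2, 4, -8, 16, -32, 64, -128.
c_7 = Σ_k C(7,k)·g_1(k)·g_2(7−k) = 1·1·(-128) + 7·(-2)·64 + 21·4·(-32) + 35·(-8)·16 + 35·16·(-8) + 21·(-32)·4 + 7·64·(-2) + 1·(-128)·1 = −128 − 896 − 2688 − 4480 − 4480 − 2688 − 896 − 128 = -16384.

-16384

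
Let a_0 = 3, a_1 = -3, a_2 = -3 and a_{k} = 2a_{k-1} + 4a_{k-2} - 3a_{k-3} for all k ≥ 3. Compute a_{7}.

The ordinary generating function has denominator 1 - 2y - 4y^2 + 3y^3.
Iterating the recurrence: a_0,…,a_{7} = 3, -3, -3, -27, -57, -213, -573, -1827.

-1827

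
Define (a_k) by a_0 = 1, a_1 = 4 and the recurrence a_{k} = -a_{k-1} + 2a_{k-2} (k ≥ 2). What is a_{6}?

-62

The ordinary generating function has denominator 1 + y - 2y^2.
Iterating the recurrence: a_0,…,a_{6} = 1, 4, -2, 10, -14, 34, -62.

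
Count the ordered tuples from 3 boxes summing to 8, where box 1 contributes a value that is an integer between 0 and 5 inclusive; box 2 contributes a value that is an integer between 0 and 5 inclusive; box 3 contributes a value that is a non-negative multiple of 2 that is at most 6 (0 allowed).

The generating function for the choices is (1 + t + t² + t³ + t⁴ + t⁵)·(1 + t + t² + t³ + t⁴ + t⁵)·(1 + t² + t⁴ + t⁶); the count is [t⁸].
(1 + t + t² + t³ + t⁴ + t⁵) has coefficients 1,1,1,1,1,1 for degrees 0…5.
(1 + t + t² + t³ + t⁴ + t⁵) has coefficients 1,1,1,1,1,1,0,0,0 for degrees 0…8.
Finally multiplying by (1 + t² + t⁴ + t⁶), the product of all factors after the first has coefficients 1,1,2,2,3,3,3,3,2 for degrees 0…8.
[t⁸] = 1·2 + 1·3 + 1·3 + 1·3 + 1·3 + 1·2 = 16.

16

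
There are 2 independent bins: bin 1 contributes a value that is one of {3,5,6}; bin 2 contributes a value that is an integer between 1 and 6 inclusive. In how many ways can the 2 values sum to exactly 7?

The generating function for the choices is (y³ + y⁵ + y⁶)·(y + y² + y³ + y⁴ + y⁵ + y⁶); the count is [y⁷].
(y³ + y⁵ + y⁶) has coefficients 0,0,0,1,0,1,1 for degrees 0…6.
(y + y² + y³ + y⁴ + y⁵ + y⁶) has coefficients 0,1,1,1,1,1,1,0 for degrees 0…7.
[y⁷] = 1·1 + 1·1 + 1·1 = 3.

3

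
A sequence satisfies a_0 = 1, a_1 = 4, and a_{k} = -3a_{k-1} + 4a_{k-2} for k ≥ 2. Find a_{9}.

157288

The ordinary generating function has denominator 1 + 3x - 4x^2.
Iterating the recurrence: a_0,…,a_{9} = 1, 4, -8, 40, -152, 616, -2456, 9832, -39320, 157288.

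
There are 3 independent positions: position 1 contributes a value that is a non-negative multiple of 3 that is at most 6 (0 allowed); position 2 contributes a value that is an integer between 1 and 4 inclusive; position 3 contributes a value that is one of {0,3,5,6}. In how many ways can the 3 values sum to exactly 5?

The generating function for the choices is (1 + t^3 + t^6)·(t + t^2 + t^3 + t^4)·(1 + t^3 + t^5 + t^6); the count is [t^5].
(1 + t^3 + t^6) has coefficients 1,0,0,1,0,0 for degrees 0…5.
(t + t^2 + t^3 + t^4) has coefficients 0,1,1,1,1,0 for degrees 0…5.
Finally multiplying by (1 + t^3 + t^5 + t^6), the product of all factors after the first has coefficients 0,1,1,1,2,1 for degrees 0…5.
[t^5] = 1·1 + 1·1 = 2.

2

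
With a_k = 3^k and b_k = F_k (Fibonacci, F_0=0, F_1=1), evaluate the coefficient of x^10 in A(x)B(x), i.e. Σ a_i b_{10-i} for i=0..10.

35365

This is [x^10] in the product of the two ordinary generating functions.
Σ = 1·55 + 3·34 + 9·21 + 27·13 + 81·8 + 243·5 + 729·3 + 2187·2 + 6561·1 + 19683·1 + 59049·0 = 35365.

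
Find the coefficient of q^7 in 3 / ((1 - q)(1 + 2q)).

-255

Partial fractions give a closed form: a_n = (1)·1^n + (2)·(-2)^n.
At n = 7: a_7 = -255.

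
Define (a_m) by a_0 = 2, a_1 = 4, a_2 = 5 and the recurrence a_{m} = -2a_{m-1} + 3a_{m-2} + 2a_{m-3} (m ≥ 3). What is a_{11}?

-2914

The ordinary generating function has denominator 1 + 2t - 3t^2 - 2t^3.
Iterating the recurrence: a_0,…,a_{11} = 2, 4, 5, 6, 11, 6, 33, -26, 163, -338, 1113, -2914.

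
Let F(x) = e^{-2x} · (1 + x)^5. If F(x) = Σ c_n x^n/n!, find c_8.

The EGF product rule gives c_8 = Σ_{k_1+k_2=8} C(8; k_1,k_2) · ∏ g_i(k_i), where e^{-2x} gives (-2)^k; (1+x)^5 gives the falling factorial (5)_k.
g_1(k) for k = 0…8: 1, -2, 4, -8, 16, -32, 64, -128, 256.
g_2(k) for k = 0…8: 1, 5, 20, 60, 120, 120, 0, 0, 0.
c_8 = Σ_k C(8,k)·g_1(k)·g_2(8−k) = 56·(-8)·120 + 70·16·120 + 56·(-32)·60 + 28·64·20 + 8·(-128)·5 + 1·256·1 = −53760 + 134400 − 107520 + 35840 − 5120 + 256 = 4096.

4096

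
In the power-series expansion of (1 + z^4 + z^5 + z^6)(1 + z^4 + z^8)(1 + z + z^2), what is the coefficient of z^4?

2

(1 + z^4 + z^5 + z^6) has coefficients 1,0,0,0,1 for degrees 0…4.
(1 + z^4 + z^8) has coefficients 1,0,0,0,1 for degrees 0…4.
Finally multiplying by (1 + z + z^2), the product of all factors after the first has coefficients 1,1,1,0,1 for degrees 0…4.
[z^4] = 1·1 + 1·1 = 2.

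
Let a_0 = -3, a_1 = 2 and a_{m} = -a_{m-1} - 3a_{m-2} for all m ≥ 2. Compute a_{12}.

1957

The ordinary generating function has denominator 1 + z + 3z^2.
Iterating the recurrence: a_0,…,a_{12} = -3, 2, 7, -13, -8, 47, -23, -118, 187, 167, -728, 227, 1957.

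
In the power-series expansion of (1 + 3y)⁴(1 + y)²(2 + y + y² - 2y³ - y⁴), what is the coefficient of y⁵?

(1 + 3y)⁴ has coefficients 1,12,54,108,81 for degrees 0…4.
(1 + y)² has coefficients 1,2,1,0,0,0 for degrees 0…5.
Finally multiplying by (2 + y + y² - 2y³ - y⁴), the product of all factors after the first has coefficients 2,5,5,1,-4,-4 for degrees 0…5.
[y⁵] = 1·(-4) + 12·(-4) + 54·1 + 108·5 + 81·5 = 947.

947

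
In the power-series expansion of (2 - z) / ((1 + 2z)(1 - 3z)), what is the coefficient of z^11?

175099

The denominator gives the recurrence a_n = a_(n−1) + 6a_(n−2) for n ≥ 2; the numerator fixes a_0 = 2, a_1 = 1.
Iterating: 2, 1, 13, 19, 97, 211, 793, 2059, 6817, 19171, 60073, 175099, so a_11 = 175099.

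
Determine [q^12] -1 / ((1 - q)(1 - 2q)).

Partial fractions give a closed form: a_n = (1)·1^n + (-2)·2^n.
At n = 12: a_12 = -8191.

-8191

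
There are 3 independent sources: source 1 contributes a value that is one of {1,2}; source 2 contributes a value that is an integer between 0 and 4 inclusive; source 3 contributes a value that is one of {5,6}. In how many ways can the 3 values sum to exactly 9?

The generating function for the choices is (y + y^2)·(1 + y + y^2 + y^3 + y^4)·(y^5 + y^6); the count is [y^9].
(y + y^2) has coefficients 0,1,1 for degrees 0…2.
(1 + y + y^2 + y^3 + y^4) has coefficients 1,1,1,1,1,0,0,0,0,0 for degrees 0…9.
Finally multiplying by (y^5 + y^6), the product of all factors after the first has coefficients 0,0,0,0,0,1,2,2,2,2 for degrees 0…9.
[y^9] = 1·2 + 1·2 = 4.

4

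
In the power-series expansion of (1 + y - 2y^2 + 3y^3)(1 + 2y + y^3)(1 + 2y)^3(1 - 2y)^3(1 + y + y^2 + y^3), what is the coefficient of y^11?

(1 + y - 2y^2 + 3y^3) has coefficients 1,1,-2,3 for degrees 0…3.
(1 + 2y + y^3) has coefficients 1,2,0,1,0,0,0,0,0,0,0,0 for degrees 0…11.
Multiplying by (1 + 2y)^3 gives running coefficients 1,8,24,33,22,12,8,0,0,0,0,0 for degrees 0…11.
Multiplying by (1 - 2y)^3 gives running coefficients 1,2,-12,-23,48,84,-64,-80,0,-64,0,0 for degrees 0…11.
Finally multiplying by (1 + y + y^2 + y^3), the product of all factors after the first has coefficients 1,3,-9,-32,15,97,45,-12,-60,-208,-144,-64 for degrees 0…11.
[y^11] = 1·(-64) + 1·(-144) − 2·(-208) + 3·(-60) = 28.

28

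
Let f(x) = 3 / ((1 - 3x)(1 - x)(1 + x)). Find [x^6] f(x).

2460

Partial fractions give a closed form: a_n = (27/8)·3^n + (-3/4)·1^n + (3/8)·(-1)^n.
At n = 6: a_6 = 2460.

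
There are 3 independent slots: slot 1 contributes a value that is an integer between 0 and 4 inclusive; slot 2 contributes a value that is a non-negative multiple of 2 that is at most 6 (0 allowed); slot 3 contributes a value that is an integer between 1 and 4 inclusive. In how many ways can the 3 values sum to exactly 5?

The generating function for the choices is (1 + t + t^2 + t^3 + t^4)·(1 + t^2 + t^4 + t^6)·(t + t^2 + t^3 + t^4); the count is [t^5].
(1 + t + t^2 + t^3 + t^4) has coefficients 1,1,1,1,1 for degrees 0…4.
(1 + t^2 + t^4 + t^6) has coefficients 1,0,1,0,1,0 for degrees 0…5.
Finally multiplying by (t + t^2 + t^3 + t^4), the product of all factors after the first has coefficients 0,1,1,2,2,2 for degrees 0…5.
[t^5] = 1·2 + 1·2 + 1·2 + 1·1 + 1·1 = 8.

8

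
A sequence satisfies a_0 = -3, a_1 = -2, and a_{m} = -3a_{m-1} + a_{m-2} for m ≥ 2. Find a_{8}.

The ordinary generating function has denominator 1 + 3z - z^2.
Iterating the recurrence: a_0,…,a_{8} = -3, -2, 3, -11, 36, -119, 393, -1298, 4287.

4287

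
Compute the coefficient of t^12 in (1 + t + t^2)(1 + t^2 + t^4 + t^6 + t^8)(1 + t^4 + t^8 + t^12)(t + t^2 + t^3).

10

(1 + t + t^2) has coefficients 1,1,1 for degrees 0…2.
(1 + t^2 + t^4 + t^6 + t^8) has coefficients 1,0,1,0,1,0,1,0,1,0,0,0,0 for degrees 0…12.
Multiplying by (1 + t^4 + t^8 + t^12) gives running coefficients 1,0,1,0,2,0,2,0,3,0,2,0,3 for degrees 0…12.
Finally multiplying by (t + t^2 + t^3), the product of all factors after the first has coefficients 0,1,1,2,1,3,2,4,2,5,3,5,2 for degrees 0…12.
[t^12] = 1·2 + 1·5 + 1·3 = 10.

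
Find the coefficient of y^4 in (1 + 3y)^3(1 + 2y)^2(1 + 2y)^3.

2150

(1 + 3y)^3 has coefficients 1,9,27,27 for degrees 0…3.
(1 + 2y)^2 has coefficients 1,4,4,0,0 for degrees 0…4.
Finally multiplying by (1 + 2y)^3, the product of all factors after the first has coefficients 1,10,40,80,80 for degrees 0…4.
[y^4] = 1·80 + 9·80 + 27·40 + 27·10 = 2150.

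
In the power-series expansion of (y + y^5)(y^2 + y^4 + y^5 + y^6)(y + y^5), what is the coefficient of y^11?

(y + y^5) has coefficients 0,1,0,0,0,1 for degrees 0…5.
(y^2 + y^4 + y^5 + y^6) has coefficients 0,0,1,0,1,1,1,0,0,0,0,0 for degrees 0…11.
Finally multiplying by (y + y^5), the product of all factors after the first has coefficients 0,0,0,1,0,1,1,2,0,1,1,1 for degrees 0…11.
[y^11] = 1·1 + 1·1 = 2.

2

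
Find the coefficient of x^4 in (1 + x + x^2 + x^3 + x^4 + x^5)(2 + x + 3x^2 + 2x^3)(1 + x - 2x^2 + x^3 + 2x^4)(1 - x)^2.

(1 + x + x^2 + x^3 + x^4 + x^5) has coefficients 1,1,1,1,1 for degrees 0…4.
(2 + x + 3x^2 + 2x^3) has coefficients 2,1,3,2,0 for degrees 0…4.
Multiplying by (1 + x - 2x^2 + x^3 + 2x^4) gives running coefficients 2,3,0,5,1 for degrees 0…4.
Finally multiplying by (1 - x)^2, the product of all factors after the first has coefficients 2,-1,-4,8,-9 for degrees 0…4.
[x^4] = 1·(-9) + 1·8 + 1·(-4) + 1·(-1) + 1·2 = -4.

-4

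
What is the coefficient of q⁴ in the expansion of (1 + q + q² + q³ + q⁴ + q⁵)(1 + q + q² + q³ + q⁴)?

(1 + q + q² + q³ + q⁴ + q⁵) has coefficients 1,1,1,1,1 for degrees 0…4.
(1 + q + q² + q³ + q⁴) has coefficients 1,1,1,1,1 for degrees 0…4.
[q⁴] = 1·1 + 1·1 + 1·1 + 1·1 + 1·1 = 5.

5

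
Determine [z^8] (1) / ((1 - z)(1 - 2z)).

Partial fractions give a closed form: a_n = (-1)·1^n + (2)·2^n.
At n = 8: a_8 = 511.

511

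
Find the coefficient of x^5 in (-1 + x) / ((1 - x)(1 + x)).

1

The denominator gives the recurrence a_n = a_(n−2) for n ≥ 3; the numerator fixes a_0 = -1, a_1 = 1, a_2 = -1.
Iterating: -1, 1, -1, 1, -1, 1, so a_5 = 1.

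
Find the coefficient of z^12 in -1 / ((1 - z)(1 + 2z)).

Partial fractions give a closed form: a_n = (-1/3)·1^n + (-2/3)·(-2)^n.
At n = 12: a_12 = -2731.

-2731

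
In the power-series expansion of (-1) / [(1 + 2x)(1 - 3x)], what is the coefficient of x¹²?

Partial fractions give a closed form: a_n = (-2/5)·(-2)^n + (-3/5)·3^n.
At n = 12: a_12 = -320503.

-320503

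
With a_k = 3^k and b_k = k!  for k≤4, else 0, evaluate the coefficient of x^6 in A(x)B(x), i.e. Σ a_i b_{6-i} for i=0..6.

The convolution is the x^6 coefficient of A(x)B(x).
Σ = 1·0 + 3·0 + 9·24 + 27·6 + 81·2 + 243·1 + 729·1 = 1512.

1512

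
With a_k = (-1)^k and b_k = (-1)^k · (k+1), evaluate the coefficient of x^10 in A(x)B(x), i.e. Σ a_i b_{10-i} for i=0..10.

66

The convolution is the t^10 coefficient of A(t)B(t).
Σ = 1·11 − 1·(-10) + 1·9 − 1·(-8) + 1·7 − 1·(-6) + 1·5 − 1·(-4) + 1·3 − 1·(-2) + 1·1 = 66.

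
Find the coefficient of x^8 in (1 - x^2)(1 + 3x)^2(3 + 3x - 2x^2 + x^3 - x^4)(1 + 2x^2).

(1 - x^2) has coefficients 1,0,-1 for degrees 0…2.
(1 + 3x)^2 has coefficients 1,6,9,0,0,0,0,0,0 for degrees 0…8.
Multiplying by (3 + 3x - 2x^2 + x^3 - x^4) gives running coefficients 3,21,43,16,-13,3,-9,0,0 for degrees 0…8.
Finally multiplying by (1 + 2x^2), the product of all factors after the first has coefficients 3,21,49,58,73,35,-35,6,-18 for degrees 0…8.
[x^8] = 1·(-18) − 1·(-35) = 17.

17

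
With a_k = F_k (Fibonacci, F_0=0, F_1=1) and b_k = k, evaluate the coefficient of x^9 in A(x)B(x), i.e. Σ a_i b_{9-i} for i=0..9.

The convolution is the x^9 coefficient of A(x)B(x).
Σ = 0·9 + 1·8 + 1·7 + 2·6 + 3·5 + 5·4 + 8·3 + 13·2 + 21·1 + 34·0 = 133.

133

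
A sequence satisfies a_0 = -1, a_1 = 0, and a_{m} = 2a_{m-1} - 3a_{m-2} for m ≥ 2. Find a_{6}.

The ordinary generating function has denominator 1 - 2x + 3x^2.
Iterating the recurrence: a_0,…,a_{6} = -1, 0, 3, 6, 3, -12, -33.

-33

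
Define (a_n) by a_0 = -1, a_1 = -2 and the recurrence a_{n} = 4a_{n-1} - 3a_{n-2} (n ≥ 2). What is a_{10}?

The ordinary generating function has denominator 1 - 4y + 3y^2.
Iterating the recurrence: a_0,…,a_{10} = -1, -2, -5, -14, -41, -122, -365, -1094, -3281, -9842, -29525.

-29525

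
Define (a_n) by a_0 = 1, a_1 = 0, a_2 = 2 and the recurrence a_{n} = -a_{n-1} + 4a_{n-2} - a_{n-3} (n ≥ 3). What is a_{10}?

The ordinary generating function has denominator 1 + z - 4z^2 + z^3.
Iterating the recurrence: a_0,…,a_{10} = 1, 0, 2, -3, 11, -25, 72, -183, 496, -1300, 3467.

3467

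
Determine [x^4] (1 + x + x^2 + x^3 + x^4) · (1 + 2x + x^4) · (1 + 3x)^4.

(1 + x + x^2 + x^3 + x^4) has coefficients 1,1,1,1,1 for degrees 0…4.
(1 + 2x + x^4) has coefficients 1,2,0,0,1 for degrees 0…4.
Finally multiplying by (1 + 3x)^4, the product of all factors after the first has coefficients 1,14,78,216,298 for degrees 0…4.
[x^4] = 1·298 + 1·216 + 1·78 + 1·14 + 1·1 = 607.

607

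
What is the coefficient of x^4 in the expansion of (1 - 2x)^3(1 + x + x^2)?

(1 - 2x)^3 has coefficients 1,-6,12,-8 for degrees 0…3.
(1 + x + x^2) has coefficients 1,1,1,0,0 for degrees 0…4.
[x^4] = 1·0 − 6·0 + 12·1 − 8·1 = 4.

4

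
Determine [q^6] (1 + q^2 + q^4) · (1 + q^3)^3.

3

(1 + q^2 + q^4) has coefficients 1,0,1,0,1 for degrees 0…4.
(1 + q^3)^3 has coefficients 1,0,0,3,0,0,3 for degrees 0…6.
[q^6] = 1·3 + 1·0 + 1·0 = 3.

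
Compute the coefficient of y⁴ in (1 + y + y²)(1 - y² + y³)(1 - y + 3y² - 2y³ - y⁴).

-3

(1 + y + y²) has coefficients 1,1,1 for degrees 0…2.
(1 - y² + y³) has coefficients 1,0,-1,1,0 for degrees 0…4.
Finally multiplying by (1 - y + 3y² - 2y³ - y⁴), the product of all factors after the first has coefficients 1,-1,2,0,-5 for degrees 0…4.
[y⁴] = 1·(-5) + 1·0 + 1·2 = -3.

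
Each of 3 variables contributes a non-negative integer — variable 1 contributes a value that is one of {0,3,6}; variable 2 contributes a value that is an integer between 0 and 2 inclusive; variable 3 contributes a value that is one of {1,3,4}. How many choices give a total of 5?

The generating function for the choices is (1 + y³ + y⁶)·(1 + y + y²)·(y + y³ + y⁴); the count is [y⁵].
(1 + y³ + y⁶) has coefficients 1,0,0,1,0,0 for degrees 0…5.
(1 + y + y²) has coefficients 1,1,1,0,0,0 for degrees 0…5.
Finally multiplying by (y + y³ + y⁴), the product of all factors after the first has coefficients 0,1,1,2,2,2 for degrees 0…5.
[y⁵] = 1·2 + 1·1 = 3.

3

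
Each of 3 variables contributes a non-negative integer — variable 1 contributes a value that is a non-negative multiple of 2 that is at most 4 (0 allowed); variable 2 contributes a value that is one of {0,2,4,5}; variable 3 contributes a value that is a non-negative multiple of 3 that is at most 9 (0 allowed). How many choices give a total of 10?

The generating function for the choices is (1 + y^2 + y^4)·(1 + y^2 + y^4 + y^5)·(1 + y^3 + y^6 + y^9); the count is [y^10].
(1 + y^2 + y^4) has coefficients 1,0,1,0,1 for degrees 0…4.
(1 + y^2 + y^4 + y^5) has coefficients 1,0,1,0,1,1,0,0,0,0,0 for degrees 0…10.
Finally multiplying by (1 + y^3 + y^6 + y^9), the product of all factors after the first has coefficients 1,0,1,1,1,2,1,1,2,1,1 for degrees 0…10.
[y^10] = 1·1 + 1·2 + 1·1 = 4.

4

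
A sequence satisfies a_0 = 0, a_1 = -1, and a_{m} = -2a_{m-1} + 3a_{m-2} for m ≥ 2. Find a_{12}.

132860

The ordinary generating function has denominator 1 + 2y - 3y^2.
Iterating the recurrence: a_0,…,a_{12} = 0, -1, 2, -7, 20, -61, 182, -547, 1640, -4921, 14762, -44287, 132860.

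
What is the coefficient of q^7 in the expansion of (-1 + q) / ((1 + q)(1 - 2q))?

-42

Partial fractions give a closed form: a_n = (-2/3)·(-1)^n + (-1/3)·2^n.
At n = 7: a_7 = -42.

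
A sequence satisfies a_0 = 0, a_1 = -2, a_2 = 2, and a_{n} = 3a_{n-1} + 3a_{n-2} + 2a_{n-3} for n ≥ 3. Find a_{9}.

2160

The ordinary generating function has denominator 1 - 3y - 3y^2 - 2y^3.
Iterating the recurrence: a_0,…,a_{9} = 0, -2, 2, 0, 2, 10, 36, 142, 554, 2160.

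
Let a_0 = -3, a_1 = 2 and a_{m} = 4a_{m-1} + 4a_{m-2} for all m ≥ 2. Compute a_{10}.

The ordinary generating function has denominator 1 - 4z - 4z^2.
Iterating the recurrence: a_0,…,a_{10} = -3, 2, -4, -8, -48, -224, -1088, -5248, -25344, -122368, -590848.

-590848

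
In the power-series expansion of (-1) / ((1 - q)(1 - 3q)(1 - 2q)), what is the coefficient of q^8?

Partial fractions give a closed form: a_n = (-1/2)·1^n + (-9/2)·3^n + (4)·2^n.
At n = 8: a_8 = -28501.

-28501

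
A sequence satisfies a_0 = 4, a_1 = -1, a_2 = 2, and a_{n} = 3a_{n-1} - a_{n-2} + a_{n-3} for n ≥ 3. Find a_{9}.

The ordinary generating function has denominator 1 - 3q + q^2 - q^3.
Iterating the recurrence: a_0,…,a_{9} = 4, -1, 2, 11, 30, 81, 224, 621, 1720, 4763.

4763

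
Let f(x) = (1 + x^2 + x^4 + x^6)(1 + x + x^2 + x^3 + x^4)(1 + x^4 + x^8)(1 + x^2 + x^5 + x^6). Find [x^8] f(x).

15

(1 + x^2 + x^4 + x^6) has coefficients 1,0,1,0,1,0,1 for degrees 0…6.
(1 + x + x^2 + x^3 + x^4) has coefficients 1,1,1,1,1,0,0,0,0 for degrees 0…8.
Multiplying by (1 + x^4 + x^8) gives running coefficients 1,1,1,1,2,1,1,1,2 for degrees 0…8.
Finally multiplying by (1 + x^2 + x^5 + x^6), the product of all factors after the first has coefficients 1,1,2,2,3,3,5,4,5 for degrees 0…8.
[x^8] = 1·5 + 1·5 + 1·3 + 1·2 = 15.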